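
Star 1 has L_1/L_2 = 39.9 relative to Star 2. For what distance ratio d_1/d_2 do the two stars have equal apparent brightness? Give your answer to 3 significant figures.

Equal flux requires L_1/d_1² = L_2/d_2², so d_1/d_2 = √(L_1/L_2)
= √(39.9) = 6.317.

6.32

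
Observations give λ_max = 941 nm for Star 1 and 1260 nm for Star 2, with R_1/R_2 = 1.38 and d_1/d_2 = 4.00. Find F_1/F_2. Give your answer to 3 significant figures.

Wien's law: T_1/T_2 = λ_2/λ_1 = 1260/941 = 1.339.
L_1/L_2 = (R_1/R_2)²(T_1/T_2)⁴ = (1.38)²(1.339)⁴ = 6.122.
F_1/F_2 = (L_1/L_2)/(d_1/d_2)² = 6.122/(4.00)² = 0.3826.

0.383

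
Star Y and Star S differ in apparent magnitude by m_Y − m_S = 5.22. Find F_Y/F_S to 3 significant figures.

F_Y/F_S = 10^(−(m_Y − m_S)/2.5) = 10^(-5.22/2.5) = 10^-2.088 = 0.008166.

0.00817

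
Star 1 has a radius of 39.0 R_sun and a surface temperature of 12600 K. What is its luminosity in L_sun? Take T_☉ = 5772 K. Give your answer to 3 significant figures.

3.45×10^4 L_sun

L/L_☉ = (R/R_☉)² (T/T_☉)⁴ = (39.0)² × (12600/5772)⁴
       = 1521 × (2.183)⁴ = 1521 × 22.71 = 3.454×10^4.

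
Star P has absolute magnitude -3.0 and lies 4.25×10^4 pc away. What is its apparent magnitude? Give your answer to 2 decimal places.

m = M + 5 log₁₀(d/10 pc) = -3.0 + 5 log₁₀(4.25×10^4/10)
  = -3.0 + 5 × 3.628 = -3.0 + 18.14 = 15.14.

15.14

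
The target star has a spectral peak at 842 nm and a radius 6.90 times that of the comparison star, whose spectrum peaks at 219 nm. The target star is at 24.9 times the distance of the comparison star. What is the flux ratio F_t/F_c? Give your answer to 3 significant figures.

3.51×10^-4

Wien's law: T_t/T_c = λ_c/λ_t = 219/842 = 0.2601.
L_t/L_c = (R_t/R_c)²(T_t/T_c)⁴ = (6.90)²(0.2601)⁴ = 0.2179.
F_t/F_c = (L_t/L_c)/(d_t/d_c)² = 0.2179/(24.9)² = 3.514×10^-4.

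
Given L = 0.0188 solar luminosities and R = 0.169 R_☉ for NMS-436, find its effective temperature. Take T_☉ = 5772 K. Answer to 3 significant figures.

5.20×10^3 K

T/T_☉ = (L/L_☉)^(1/4) / (R/R_☉)^(1/2)
T = 5772 × (0.0188)^(1/4) / √(0.169) = 5772 × 0.3703 / 0.4111 = 5199 K.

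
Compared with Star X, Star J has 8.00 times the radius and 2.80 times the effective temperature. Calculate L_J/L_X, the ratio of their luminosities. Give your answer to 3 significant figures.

3.93×10^3

From the Stefan–Boltzmann law, L ∝ R²T⁴, so
L_J/L_X = (R_J/R_X)² (T_J/T_X)⁴ = (8.00)² × (2.80)⁴ = 64.00 × 61.47 = 3934.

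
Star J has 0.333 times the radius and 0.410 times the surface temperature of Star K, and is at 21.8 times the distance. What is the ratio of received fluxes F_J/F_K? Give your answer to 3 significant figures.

L_J/L_K = (R_J/R_K)²(T_J/T_K)⁴ = (0.333)² × (0.410)⁴ = 0.003133.
F_J/F_K = (L_J/L_K)/(d_J/d_K)² = 0.003133 / (21.8)² = 6.593×10^-6.

6.59×10^-6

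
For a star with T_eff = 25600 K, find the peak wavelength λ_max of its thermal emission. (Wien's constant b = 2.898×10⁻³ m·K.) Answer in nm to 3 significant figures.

113 nm

λ_max = b/T = 2.898×10⁻³ / 25600 = 1.13×10^-7 m = 113.2 nm.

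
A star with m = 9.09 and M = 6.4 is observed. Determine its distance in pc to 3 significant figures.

34.5 pc

m − M = 5 log₁₀(d/10 pc)
9.09 − (6.4) = 2.69 = 5 log₁₀(d/10)
d = 10 × 10^(2.69/5) = 10 × 10^0.538 = 34.51 pc.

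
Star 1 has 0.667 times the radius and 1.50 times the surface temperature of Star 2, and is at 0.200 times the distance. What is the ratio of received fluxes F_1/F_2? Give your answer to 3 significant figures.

56.3

L_1/L_2 = (R_1/R_2)²(T_1/T_2)⁴ = (0.667)² × (1.50)⁴ = 2.252.
F_1/F_2 = (L_1/L_2)/(d_1/d_2)² = 2.252 / (0.200)² = 56.31.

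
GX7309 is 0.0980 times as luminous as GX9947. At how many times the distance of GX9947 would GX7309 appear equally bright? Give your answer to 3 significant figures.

Equal flux requires L_GX7309/d_GX7309² = L_GX9947/d_GX9947², so d_GX7309/d_GX9947 = √(L_GX7309/L_GX9947)
= √(0.0980) = 0.3130.

0.313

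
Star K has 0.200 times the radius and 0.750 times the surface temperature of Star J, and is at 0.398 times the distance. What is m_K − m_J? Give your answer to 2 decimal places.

2.74

L_K/L_J = (0.200)²(0.750)⁴ = 0.01266.
F_K/F_J = (L_K/L_J)/(d_K/d_J)² = 0.01266/0.1584 = 0.07990.
m_K − m_J = −2.5 log₁₀(0.07990) = 2.74.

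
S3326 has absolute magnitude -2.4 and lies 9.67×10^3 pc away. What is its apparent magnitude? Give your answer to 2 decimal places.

12.53

m = M + 5 log₁₀(d/10 pc) = -2.4 + 5 log₁₀(9.67×10^3/10)
  = -2.4 + 5 × 2.985 = -2.4 + 14.93 = 12.53.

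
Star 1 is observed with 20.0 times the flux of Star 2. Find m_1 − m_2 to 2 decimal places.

m_1 − m_2 = −2.5 log₁₀(F_1/F_2) = −2.5 log₁₀(20.0) = −2.5 × (1.301) = -3.253.

-3.25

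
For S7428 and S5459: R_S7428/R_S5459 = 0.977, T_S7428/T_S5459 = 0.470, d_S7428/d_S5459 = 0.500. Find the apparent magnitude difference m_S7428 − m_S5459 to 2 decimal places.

L_S7428/L_S5459 = (0.977)²(0.470)⁴ = 0.04658.
F_S7428/F_S5459 = (L_S7428/L_S5459)/(d_S7428/d_S5459)² = 0.04658/0.2500 = 0.1863.
m_S7428 − m_S5459 = −2.5 log₁₀(0.1863) = 1.82.

1.82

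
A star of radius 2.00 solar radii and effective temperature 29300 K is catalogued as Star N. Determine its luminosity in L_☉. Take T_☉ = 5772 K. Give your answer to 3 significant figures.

2.66×10^3 L_☉

L/L_☉ = (R/R_☉)² (T/T_☉)⁴ = (2.00)² × (29300/5772)⁴
       = 4.000 × (5.076)⁴ = 4.000 × 664.0 = 2656.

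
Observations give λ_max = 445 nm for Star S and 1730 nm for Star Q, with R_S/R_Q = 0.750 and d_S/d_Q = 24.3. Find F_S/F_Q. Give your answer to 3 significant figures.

0.218

Wien's law: T_S/T_Q = λ_Q/λ_S = 1730/445 = 3.888.
L_S/L_Q = (R_S/R_Q)²(T_S/T_Q)⁴ = (0.750)²(3.888)⁴ = 128.5.
F_S/F_Q = (L_S/L_Q)/(d_S/d_Q)² = 128.5/(24.3)² = 0.2176.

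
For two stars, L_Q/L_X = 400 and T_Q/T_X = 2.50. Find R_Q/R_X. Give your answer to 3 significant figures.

L ∝ R²T⁴ gives R ∝ √L / T², so
R_Q/R_X = √(400) / (2.50)² = 20.00 / 6.250 = 3.200.

3.20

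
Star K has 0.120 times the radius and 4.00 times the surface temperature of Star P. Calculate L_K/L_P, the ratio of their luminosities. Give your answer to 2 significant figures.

3.7

From the Stefan–Boltzmann law, L ∝ R²T⁴, so
L_K/L_P = (R_K/R_P)² (T_K/T_P)⁴ = (0.120)² × (4.00)⁴ = 0.01440 × 256.0 = 3.686.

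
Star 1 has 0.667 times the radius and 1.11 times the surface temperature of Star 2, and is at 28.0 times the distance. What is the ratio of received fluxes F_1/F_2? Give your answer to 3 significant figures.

L_1/L_2 = (R_1/R_2)²(T_1/T_2)⁴ = (0.667)² × (1.11)⁴ = 0.6754.
F_1/F_2 = (L_1/L_2)/(d_1/d_2)² = 0.6754 / (28.0)² = 8.614×10^-4.

8.61×10^-4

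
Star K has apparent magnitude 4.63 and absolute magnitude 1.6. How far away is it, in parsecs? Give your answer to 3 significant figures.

m − M = 5 log₁₀(d/10 pc)
4.63 − (1.6) = 3.03 = 5 log₁₀(d/10)
d = 10 × 10^(3.03/5) = 10 × 10^0.606 = 40.36 pc.

40.4 pc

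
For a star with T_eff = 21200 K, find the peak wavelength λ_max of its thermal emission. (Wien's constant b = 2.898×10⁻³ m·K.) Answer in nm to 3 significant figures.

137 nm

λ_max = b/T = 2.898×10⁻³ / 21200 = 1.37×10^-7 m = 136.7 nm.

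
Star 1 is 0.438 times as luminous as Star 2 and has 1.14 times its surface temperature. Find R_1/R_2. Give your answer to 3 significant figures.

L ∝ R²T⁴ gives R ∝ √L / T², so
R_1/R_2 = √(0.438) / (1.14)² = 0.6618 / 1.300 = 0.5092.

0.509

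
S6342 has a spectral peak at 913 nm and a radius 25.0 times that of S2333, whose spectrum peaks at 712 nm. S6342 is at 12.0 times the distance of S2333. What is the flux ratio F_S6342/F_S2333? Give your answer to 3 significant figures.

Wien's law: T_S6342/T_S2333 = λ_S2333/λ_S6342 = 712/913 = 0.7798.
L_S6342/L_S2333 = (R_S6342/R_S2333)²(T_S6342/T_S2333)⁴ = (25.0)²(0.7798)⁴ = 231.2.
F_S6342/F_S2333 = (L_S6342/L_S2333)/(d_S6342/d_S2333)² = 231.2/(12.0)² = 1.605.

1.61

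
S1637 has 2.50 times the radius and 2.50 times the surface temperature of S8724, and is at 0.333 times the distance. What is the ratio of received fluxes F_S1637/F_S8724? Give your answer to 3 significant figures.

L_S1637/L_S8724 = (R_S1637/R_S8724)²(T_S1637/T_S8724)⁴ = (2.50)² × (2.50)⁴ = 244.1.
F_S1637/F_S8724 = (L_S1637/L_S8724)/(d_S1637/d_S8724)² = 244.1 / (0.333)² = 2202.

2.20×10^3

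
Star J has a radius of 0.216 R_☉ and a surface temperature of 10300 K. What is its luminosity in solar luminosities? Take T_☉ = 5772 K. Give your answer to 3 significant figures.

L/L_☉ = (R/R_☉)² (T/T_☉)⁴ = (0.216)² × (10300/5772)⁴
       = 0.04666 × (1.784)⁴ = 0.04666 × 10.14 = 0.4731.

0.473 solar luminosities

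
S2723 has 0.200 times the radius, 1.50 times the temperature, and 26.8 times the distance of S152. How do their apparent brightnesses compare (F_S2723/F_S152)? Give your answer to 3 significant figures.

L_S2723/L_S152 = (R_S2723/R_S152)²(T_S2723/T_S152)⁴ = (0.200)² × (1.50)⁴ = 0.2025.
F_S2723/F_S152 = (L_S2723/L_S152)/(d_S2723/d_S152)² = 0.2025 / (26.8)² = 2.819×10^-4.

2.82×10^-4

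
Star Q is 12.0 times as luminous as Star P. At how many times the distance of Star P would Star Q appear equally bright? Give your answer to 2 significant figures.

Equal flux requires L_Q/d_Q² = L_P/d_P², so d_Q/d_P = √(L_Q/L_P)
= √(12.0) = 3.464.

3.5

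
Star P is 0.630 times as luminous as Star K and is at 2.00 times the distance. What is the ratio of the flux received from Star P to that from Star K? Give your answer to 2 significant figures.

0.16

F = L/(4πd²), so F_P/F_K = (L_P/L_K) / (d_P/d_K)²
= 0.630 / (2.00)² = 0.630 / 4.000 = 0.1575.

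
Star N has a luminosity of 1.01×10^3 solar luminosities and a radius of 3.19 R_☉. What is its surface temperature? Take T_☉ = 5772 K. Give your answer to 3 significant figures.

T/T_☉ = (L/L_☉)^(1/4) / (R/R_☉)^(1/2)
T = 5772 × (1.01×10^3)^(1/4) / √(3.19) = 5772 × 5.637 / 1.786 = 1.822×10^4 K.

1.82×10^4 K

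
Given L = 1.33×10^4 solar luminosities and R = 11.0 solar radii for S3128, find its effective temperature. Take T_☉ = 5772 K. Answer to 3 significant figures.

T/T_☉ = (L/L_☉)^(1/4) / (R/R_☉)^(1/2)
T = 5772 × (1.33×10^4)^(1/4) / √(11.0) = 5772 × 10.74 / 3.317 = 1.869×10^4 K.

1.87×10^4 K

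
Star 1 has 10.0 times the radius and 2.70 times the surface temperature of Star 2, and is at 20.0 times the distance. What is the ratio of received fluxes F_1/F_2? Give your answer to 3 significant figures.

13.3

L_1/L_2 = (R_1/R_2)²(T_1/T_2)⁴ = (10.0)² × (2.70)⁴ = 5314.
F_1/F_2 = (L_1/L_2)/(d_1/d_2)² = 5314 / (20.0)² = 13.29.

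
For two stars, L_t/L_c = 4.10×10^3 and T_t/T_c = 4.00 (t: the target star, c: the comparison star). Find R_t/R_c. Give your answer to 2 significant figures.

L ∝ R²T⁴ gives R ∝ √L / T², so
R_t/R_c = √(4.10×10^3) / (4.00)² = 64.03 / 16.00 = 4.002.

4.0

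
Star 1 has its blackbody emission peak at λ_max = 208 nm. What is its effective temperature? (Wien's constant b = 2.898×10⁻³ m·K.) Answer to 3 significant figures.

1.39×10^4 K

T = b/λ_max = 2.898×10⁻³ / (208×10⁻⁹) = 1.393×10^4 K.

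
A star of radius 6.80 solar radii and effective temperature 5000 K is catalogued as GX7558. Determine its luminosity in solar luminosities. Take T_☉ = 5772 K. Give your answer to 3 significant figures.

L/L_☉ = (R/R_☉)² (T/T_☉)⁴ = (6.80)² × (5000/5772)⁴
       = 46.24 × (0.8663)⁴ = 46.24 × 0.5631 = 26.04.

26.0 solar luminosities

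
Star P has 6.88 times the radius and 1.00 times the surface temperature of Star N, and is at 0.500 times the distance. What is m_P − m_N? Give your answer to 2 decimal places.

L_P/L_N = (6.88)²(1.00)⁴ = 47.33.
F_P/F_N = (L_P/L_N)/(d_P/d_N)² = 47.33/0.2500 = 189.3.
m_P − m_N = −2.5 log₁₀(189.3) = -5.69.

-5.69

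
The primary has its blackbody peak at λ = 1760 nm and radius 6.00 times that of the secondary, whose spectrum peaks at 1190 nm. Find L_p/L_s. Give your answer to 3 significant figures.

Wien's law gives T ∝ 1/λ_max, so T_p/T_s = λ_s/λ_p = 1190/1760 = 0.6761.
Then L ∝ R²T⁴ gives L_p/L_s = (6.00)² × (0.6761)⁴ = 36.00 × 0.2090 = 7.524.

7.52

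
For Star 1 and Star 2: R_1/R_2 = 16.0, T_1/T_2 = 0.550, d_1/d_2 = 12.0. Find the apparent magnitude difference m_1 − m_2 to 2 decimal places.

L_1/L_2 = (16.0)²(0.550)⁴ = 23.43.
F_1/F_2 = (L_1/L_2)/(d_1/d_2)² = 23.43/144.0 = 0.1627.
m_1 − m_2 = −2.5 log₁₀(0.1627) = 1.97.

1.97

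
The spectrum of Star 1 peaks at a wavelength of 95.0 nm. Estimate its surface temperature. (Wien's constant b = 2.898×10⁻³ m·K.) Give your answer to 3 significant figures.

3.05×10^4 K

T = b/λ_max = 2.898×10⁻³ / (95.0×10⁻⁹) = 3.051×10^4 K.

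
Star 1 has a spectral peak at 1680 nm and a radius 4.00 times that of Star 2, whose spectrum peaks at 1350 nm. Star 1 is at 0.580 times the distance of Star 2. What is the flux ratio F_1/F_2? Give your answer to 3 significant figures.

Wien's law: T_1/T_2 = λ_2/λ_1 = 1350/1680 = 0.8036.
L_1/L_2 = (R_1/R_2)²(T_1/T_2)⁴ = (4.00)²(0.8036)⁴ = 6.671.
F_1/F_2 = (L_1/L_2)/(d_1/d_2)² = 6.671/(0.580)² = 19.83.

19.8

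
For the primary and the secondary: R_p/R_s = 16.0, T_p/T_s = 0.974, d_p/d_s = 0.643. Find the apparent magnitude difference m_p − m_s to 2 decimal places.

-6.87

L_p/L_s = (16.0)²(0.974)⁴ = 230.4.
F_p/F_s = (L_p/L_s)/(d_p/d_s)² = 230.4/0.4134 = 557.3.
m_p − m_s = −2.5 log₁₀(557.3) = -6.87.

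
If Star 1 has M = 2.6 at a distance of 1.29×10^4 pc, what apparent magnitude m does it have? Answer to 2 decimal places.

m = M + 5 log₁₀(d/10 pc) = 2.6 + 5 log₁₀(1.29×10^4/10)
  = 2.6 + 5 × 3.111 = 2.6 + 15.55 = 18.15.

18.15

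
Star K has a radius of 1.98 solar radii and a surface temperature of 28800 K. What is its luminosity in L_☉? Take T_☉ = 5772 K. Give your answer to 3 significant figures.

2.43×10^3 L_☉

L/L_☉ = (R/R_☉)² (T/T_☉)⁴ = (1.98)² × (28800/5772)⁴
       = 3.920 × (4.990)⁴ = 3.920 × 619.8 = 2430.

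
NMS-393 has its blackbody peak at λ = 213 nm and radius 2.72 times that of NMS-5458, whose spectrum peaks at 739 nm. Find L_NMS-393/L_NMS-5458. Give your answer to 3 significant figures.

Wien's law gives T ∝ 1/λ_max, so T_NMS-393/T_NMS-5458 = λ_NMS-5458/λ_NMS-393 = 739/213 = 3.469.
Then L ∝ R²T⁴ gives L_NMS-393/L_NMS-5458 = (2.72)² × (3.469)⁴ = 7.398 × 144.9 = 1072.

1.07×10^3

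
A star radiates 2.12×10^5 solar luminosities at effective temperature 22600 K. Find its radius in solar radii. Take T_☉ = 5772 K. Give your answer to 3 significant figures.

30.0 solar radii

R/R_☉ = √(L/L_☉) / (T/T_☉)² = √(2.12×10^5) / (3.915)²
       = 460.4 / 15.33 = 30.03.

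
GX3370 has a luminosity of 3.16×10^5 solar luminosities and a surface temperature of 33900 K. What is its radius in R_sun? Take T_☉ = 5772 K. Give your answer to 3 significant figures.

16.3 R_sun

R/R_☉ = √(L/L_☉) / (T/T_☉)² = √(3.16×10^5) / (5.873)²
       = 562.1 / 34.49 = 16.30.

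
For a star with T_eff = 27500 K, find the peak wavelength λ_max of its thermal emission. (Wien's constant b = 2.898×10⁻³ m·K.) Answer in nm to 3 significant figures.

λ_max = b/T = 2.898×10⁻³ / 27500 = 1.05×10^-7 m = 105.4 nm.

105 nm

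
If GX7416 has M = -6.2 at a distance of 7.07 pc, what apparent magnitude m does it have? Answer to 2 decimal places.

m = M + 5 log₁₀(d/10 pc) = -6.2 + 5 log₁₀(7.07/10)
  = -6.2 + 5 × -0.151 = -6.2 + -0.75 = -6.95.

-6.95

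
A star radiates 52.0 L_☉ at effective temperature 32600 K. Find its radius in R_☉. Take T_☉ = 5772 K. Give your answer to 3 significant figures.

0.226 R_☉

R/R_☉ = √(L/L_☉) / (T/T_☉)² = √(52.0) / (5.648)²
       = 7.211 / 31.90 = 0.2261.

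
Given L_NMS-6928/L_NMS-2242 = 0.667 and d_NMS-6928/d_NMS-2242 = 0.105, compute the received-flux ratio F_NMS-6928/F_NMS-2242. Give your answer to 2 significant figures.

F = L/(4πd²), so F_NMS-6928/F_NMS-2242 = (L_NMS-6928/L_NMS-2242) / (d_NMS-6928/d_NMS-2242)²
= 0.667 / (0.105)² = 0.667 / 0.01102 = 60.50.

60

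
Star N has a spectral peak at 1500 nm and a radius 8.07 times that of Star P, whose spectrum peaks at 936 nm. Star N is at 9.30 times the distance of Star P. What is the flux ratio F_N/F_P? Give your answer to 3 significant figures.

0.114

Wien's law: T_N/T_P = λ_P/λ_N = 936/1500 = 0.6240.
L_N/L_P = (R_N/R_P)²(T_N/T_P)⁴ = (8.07)²(0.6240)⁴ = 9.874.
F_N/F_P = (L_N/L_P)/(d_N/d_P)² = 9.874/(9.30)² = 0.1142.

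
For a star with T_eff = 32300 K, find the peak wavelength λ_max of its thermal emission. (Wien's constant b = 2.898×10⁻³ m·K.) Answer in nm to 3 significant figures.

89.7 nm

λ_max = b/T = 2.898×10⁻³ / 32300 = 8.97×10^-8 m = 89.72 nm.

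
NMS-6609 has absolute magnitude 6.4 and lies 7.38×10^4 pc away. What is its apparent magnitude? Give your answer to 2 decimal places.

25.74

m = M + 5 log₁₀(d/10 pc) = 6.4 + 5 log₁₀(7.38×10^4/10)
  = 6.4 + 5 × 3.868 = 6.4 + 19.34 = 25.74.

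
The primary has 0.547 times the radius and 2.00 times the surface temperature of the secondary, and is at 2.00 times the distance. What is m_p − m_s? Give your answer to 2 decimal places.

L_p/L_s = (0.547)²(2.00)⁴ = 4.787.
F_p/F_s = (L_p/L_s)/(d_p/d_s)² = 4.787/4.000 = 1.197.
m_p − m_s = −2.5 log₁₀(1.197) = -0.20.

-0.20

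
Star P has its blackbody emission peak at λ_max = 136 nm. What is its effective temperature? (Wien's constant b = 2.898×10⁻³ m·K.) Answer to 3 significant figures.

2.13×10^4 K

T = b/λ_max = 2.898×10⁻³ / (136×10⁻⁹) = 2.131×10^4 K.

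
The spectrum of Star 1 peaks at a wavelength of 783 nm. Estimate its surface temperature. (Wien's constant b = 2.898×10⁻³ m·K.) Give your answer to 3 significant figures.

T = b/λ_max = 2.898×10⁻³ / (783×10⁻⁹) = 3701 K.

3.70×10^3 K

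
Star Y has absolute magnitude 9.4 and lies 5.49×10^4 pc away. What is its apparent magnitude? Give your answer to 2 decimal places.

28.10

m = M + 5 log₁₀(d/10 pc) = 9.4 + 5 log₁₀(5.49×10^4/10)
  = 9.4 + 5 × 3.740 = 9.4 + 18.70 = 28.10.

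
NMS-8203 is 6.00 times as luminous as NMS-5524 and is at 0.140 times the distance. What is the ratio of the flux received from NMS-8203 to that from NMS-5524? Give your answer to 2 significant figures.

F = L/(4πd²), so F_NMS-8203/F_NMS-5524 = (L_NMS-8203/L_NMS-5524) / (d_NMS-8203/d_NMS-5524)²
= 6.00 / (0.140)² = 6.00 / 0.01960 = 306.1.

3.1×10^2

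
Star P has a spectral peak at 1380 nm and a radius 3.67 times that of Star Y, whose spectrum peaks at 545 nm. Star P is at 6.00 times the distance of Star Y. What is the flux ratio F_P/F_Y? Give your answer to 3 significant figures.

Wien's law: T_P/T_Y = λ_Y/λ_P = 545/1380 = 0.3949.
L_P/L_Y = (R_P/R_Y)²(T_P/T_Y)⁴ = (3.67)²(0.3949)⁴ = 0.3276.
F_P/F_Y = (L_P/L_Y)/(d_P/d_Y)² = 0.3276/(6.00)² = 0.009101.

0.00910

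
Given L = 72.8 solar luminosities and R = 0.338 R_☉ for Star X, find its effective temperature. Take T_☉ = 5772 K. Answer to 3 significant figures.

2.90×10^4 K

T/T_☉ = (L/L_☉)^(1/4) / (R/R_☉)^(1/2)
T = 5772 × (72.8)^(1/4) / √(0.338) = 5772 × 2.921 / 0.5814 = 2.900×10^4 K.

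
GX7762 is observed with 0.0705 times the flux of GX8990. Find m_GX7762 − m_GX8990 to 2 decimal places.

m_GX7762 − m_GX8990 = −2.5 log₁₀(F_GX7762/F_GX8990) = −2.5 log₁₀(0.0705) = −2.5 × (-1.152) = 2.880.

2.88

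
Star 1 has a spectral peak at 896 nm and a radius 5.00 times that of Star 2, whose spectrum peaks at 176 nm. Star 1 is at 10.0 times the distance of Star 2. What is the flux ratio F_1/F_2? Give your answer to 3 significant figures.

3.72×10^-4

Wien's law: T_1/T_2 = λ_2/λ_1 = 176/896 = 0.1964.
L_1/L_2 = (R_1/R_2)²(T_1/T_2)⁴ = (5.00)²(0.1964)⁴ = 0.03722.
F_1/F_2 = (L_1/L_2)/(d_1/d_2)² = 0.03722/(10.0)² = 3.722×10^-4.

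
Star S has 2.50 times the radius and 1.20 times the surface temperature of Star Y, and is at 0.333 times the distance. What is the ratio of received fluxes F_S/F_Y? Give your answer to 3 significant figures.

L_S/L_Y = (R_S/R_Y)²(T_S/T_Y)⁴ = (2.50)² × (1.20)⁴ = 12.96.
F_S/F_Y = (L_S/L_Y)/(d_S/d_Y)² = 12.96 / (0.333)² = 116.9.

117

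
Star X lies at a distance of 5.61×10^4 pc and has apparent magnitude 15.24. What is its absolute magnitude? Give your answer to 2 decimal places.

-3.50

M = m − 5 log₁₀(d/10 pc) = 15.24 − 5 log₁₀(5.61×10^4/10)
  = 15.24 − 5 × 3.749 = 15.24 − 18.74 = -3.50.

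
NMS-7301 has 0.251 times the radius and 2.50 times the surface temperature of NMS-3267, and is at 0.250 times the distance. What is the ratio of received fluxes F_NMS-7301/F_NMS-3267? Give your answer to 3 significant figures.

39.4

L_NMS-7301/L_NMS-3267 = (R_NMS-7301/R_NMS-3267)²(T_NMS-7301/T_NMS-3267)⁴ = (0.251)² × (2.50)⁴ = 2.461.
F_NMS-7301/F_NMS-3267 = (L_NMS-7301/L_NMS-3267)/(d_NMS-7301/d_NMS-3267)² = 2.461 / (0.250)² = 39.38.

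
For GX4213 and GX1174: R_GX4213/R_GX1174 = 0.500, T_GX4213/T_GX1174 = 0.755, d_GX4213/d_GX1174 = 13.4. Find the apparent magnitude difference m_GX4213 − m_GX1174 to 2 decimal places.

L_GX4213/L_GX1174 = (0.500)²(0.755)⁴ = 0.08123.
F_GX4213/F_GX1174 = (L_GX4213/L_GX1174)/(d_GX4213/d_GX1174)² = 0.08123/179.6 = 4.524×10^-4.
m_GX4213 − m_GX1174 = −2.5 log₁₀(4.524×10^-4) = 8.36.

8.36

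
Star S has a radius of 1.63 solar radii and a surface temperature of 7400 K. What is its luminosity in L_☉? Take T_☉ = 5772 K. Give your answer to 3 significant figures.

L/L_☉ = (R/R_☉)² (T/T_☉)⁴ = (1.63)² × (7400/5772)⁴
       = 2.657 × (1.282)⁴ = 2.657 × 2.702 = 7.178.

7.18 L_☉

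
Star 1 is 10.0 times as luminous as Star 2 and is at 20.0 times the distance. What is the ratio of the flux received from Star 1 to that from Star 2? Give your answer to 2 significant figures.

0.025

F = L/(4πd²), so F_1/F_2 = (L_1/L_2) / (d_1/d_2)²
= 10.0 / (20.0)² = 10.0 / 400.0 = 0.02500.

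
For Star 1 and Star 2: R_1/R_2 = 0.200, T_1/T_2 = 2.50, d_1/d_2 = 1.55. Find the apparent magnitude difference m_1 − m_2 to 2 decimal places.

L_1/L_2 = (0.200)²(2.50)⁴ = 1.563.
F_1/F_2 = (L_1/L_2)/(d_1/d_2)² = 1.563/2.403 = 0.6504.
m_1 − m_2 = −2.5 log₁₀(0.6504) = 0.47.

0.47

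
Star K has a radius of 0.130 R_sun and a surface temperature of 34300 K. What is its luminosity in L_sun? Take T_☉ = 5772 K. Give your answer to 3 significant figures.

L/L_☉ = (R/R_☉)² (T/T_☉)⁴ = (0.130)² × (34300/5772)⁴
       = 0.01690 × (5.942)⁴ = 0.01690 × 1247 = 21.07.

21.1 L_sun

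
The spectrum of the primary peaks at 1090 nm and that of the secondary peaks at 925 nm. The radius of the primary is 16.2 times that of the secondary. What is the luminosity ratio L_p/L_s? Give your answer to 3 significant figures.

Wien's law gives T ∝ 1/λ_max, so T_p/T_s = λ_s/λ_p = 925/1090 = 0.8486.
Then L ∝ R²T⁴ gives L_p/L_s = (16.2)² × (0.8486)⁴ = 262.4 × 0.5186 = 136.1.

136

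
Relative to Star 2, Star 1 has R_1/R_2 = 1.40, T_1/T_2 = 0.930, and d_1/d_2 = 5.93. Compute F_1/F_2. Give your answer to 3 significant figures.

0.0417

L_1/L_2 = (R_1/R_2)²(T_1/T_2)⁴ = (1.40)² × (0.930)⁴ = 1.466.
F_1/F_2 = (L_1/L_2)/(d_1/d_2)² = 1.466 / (5.93)² = 0.04169.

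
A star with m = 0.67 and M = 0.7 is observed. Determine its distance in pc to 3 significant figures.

9.86 pc

m − M = 5 log₁₀(d/10 pc)
0.67 − (0.7) = -0.03 = 5 log₁₀(d/10)
d = 10 × 10^(-0.03/5) = 10 × 10^-0.006 = 9.863 pc.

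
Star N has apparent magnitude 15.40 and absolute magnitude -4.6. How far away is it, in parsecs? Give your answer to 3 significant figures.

m − M = 5 log₁₀(d/10 pc)
15.40 − (-4.6) = 20.00 = 5 log₁₀(d/10)
d = 10 × 10^(20.00/5) = 10 × 10^4.000 = 1.000×10^5 pc.

1.00×10^5 pc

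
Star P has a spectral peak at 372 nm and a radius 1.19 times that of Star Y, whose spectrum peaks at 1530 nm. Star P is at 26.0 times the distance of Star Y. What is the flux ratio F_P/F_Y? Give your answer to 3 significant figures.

0.599

Wien's law: T_P/T_Y = λ_Y/λ_P = 1530/372 = 4.113.
L_P/L_Y = (R_P/R_Y)²(T_P/T_Y)⁴ = (1.19)²(4.113)⁴ = 405.2.
F_P/F_Y = (L_P/L_Y)/(d_P/d_Y)² = 405.2/(26.0)² = 0.5994.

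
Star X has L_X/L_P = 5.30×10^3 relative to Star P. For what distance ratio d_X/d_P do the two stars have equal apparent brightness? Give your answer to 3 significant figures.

72.8

Equal flux requires L_X/d_X² = L_P/d_P², so d_X/d_P = √(L_X/L_P)
= √(5.30×10^3) = 72.80.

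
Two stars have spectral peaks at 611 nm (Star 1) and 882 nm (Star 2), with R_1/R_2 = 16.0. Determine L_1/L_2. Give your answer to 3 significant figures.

Wien's law gives T ∝ 1/λ_max, so T_1/T_2 = λ_2/λ_1 = 882/611 = 1.444.
Then L ∝ R²T⁴ gives L_1/L_2 = (16.0)² × (1.444)⁴ = 256.0 × 4.342 = 1112.

1.11×10^3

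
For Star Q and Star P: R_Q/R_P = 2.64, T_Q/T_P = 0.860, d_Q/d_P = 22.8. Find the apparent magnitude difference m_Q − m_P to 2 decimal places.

L_Q/L_P = (2.64)²(0.860)⁴ = 3.812.
F_Q/F_P = (L_Q/L_P)/(d_Q/d_P)² = 3.812/519.8 = 0.007334.
m_Q − m_P = −2.5 log₁₀(0.007334) = 5.34.

5.34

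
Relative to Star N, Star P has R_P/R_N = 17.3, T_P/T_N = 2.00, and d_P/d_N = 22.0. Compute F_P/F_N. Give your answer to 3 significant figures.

9.89

L_P/L_N = (R_P/R_N)²(T_P/T_N)⁴ = (17.3)² × (2.00)⁴ = 4789.
F_P/F_N = (L_P/L_N)/(d_P/d_N)² = 4789 / (22.0)² = 9.894.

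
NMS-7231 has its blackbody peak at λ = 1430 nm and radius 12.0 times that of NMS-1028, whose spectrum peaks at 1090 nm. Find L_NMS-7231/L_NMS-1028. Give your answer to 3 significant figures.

Wien's law gives T ∝ 1/λ_max, so T_NMS-7231/T_NMS-1028 = λ_NMS-1028/λ_NMS-7231 = 1090/1430 = 0.7622.
Then L ∝ R²T⁴ gives L_NMS-7231/L_NMS-1028 = (12.0)² × (0.7622)⁴ = 144.0 × 0.3376 = 48.61.

48.6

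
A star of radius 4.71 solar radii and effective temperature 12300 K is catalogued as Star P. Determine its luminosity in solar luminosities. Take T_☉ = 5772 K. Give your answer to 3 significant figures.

L/L_☉ = (R/R_☉)² (T/T_☉)⁴ = (4.71)² × (12300/5772)⁴
       = 22.18 × (2.131)⁴ = 22.18 × 20.62 = 457.5.

457 solar luminosities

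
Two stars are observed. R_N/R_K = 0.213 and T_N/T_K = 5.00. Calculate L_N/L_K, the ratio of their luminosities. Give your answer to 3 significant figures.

28.4

From the Stefan–Boltzmann law, L ∝ R²T⁴, so
L_N/L_K = (R_N/R_K)² (T_N/T_K)⁴ = (0.213)² × (5.00)⁴ = 0.04537 × 625.0 = 28.36.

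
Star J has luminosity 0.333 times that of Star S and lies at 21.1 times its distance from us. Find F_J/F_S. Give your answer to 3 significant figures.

F = L/(4πd²), so F_J/F_S = (L_J/L_S) / (d_J/d_S)²
= 0.333 / (21.1)² = 0.333 / 445.2 = 7.480×10^-4.

7.48×10^-4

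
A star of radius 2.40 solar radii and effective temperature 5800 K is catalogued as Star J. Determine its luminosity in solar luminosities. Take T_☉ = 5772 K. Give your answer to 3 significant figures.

5.87 solar luminosities

L/L_☉ = (R/R_☉)² (T/T_☉)⁴ = (2.40)² × (5800/5772)⁴
       = 5.760 × (1.005)⁴ = 5.760 × 1.020 = 5.873.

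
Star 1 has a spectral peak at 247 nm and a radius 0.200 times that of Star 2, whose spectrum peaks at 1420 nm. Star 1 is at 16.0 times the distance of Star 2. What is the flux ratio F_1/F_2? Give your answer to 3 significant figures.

Wien's law: T_1/T_2 = λ_2/λ_1 = 1420/247 = 5.749.
L_1/L_2 = (R_1/R_2)²(T_1/T_2)⁴ = (0.200)²(5.749)⁴ = 43.69.
F_1/F_2 = (L_1/L_2)/(d_1/d_2)² = 43.69/(16.0)² = 0.1707.

0.171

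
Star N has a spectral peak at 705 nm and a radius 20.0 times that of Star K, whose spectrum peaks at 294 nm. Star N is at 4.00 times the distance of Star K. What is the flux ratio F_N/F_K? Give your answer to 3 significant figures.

Wien's law: T_N/T_K = λ_K/λ_N = 294/705 = 0.4170.
L_N/L_K = (R_N/R_K)²(T_N/T_K)⁴ = (20.0)²(0.4170)⁴ = 12.10.
F_N/F_K = (L_N/L_K)/(d_N/d_K)² = 12.10/(4.00)² = 0.7561.

0.756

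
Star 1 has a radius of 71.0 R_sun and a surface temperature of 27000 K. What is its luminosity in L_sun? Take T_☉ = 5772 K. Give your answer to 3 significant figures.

2.41×10^6 L_sun

L/L_☉ = (R/R_☉)² (T/T_☉)⁴ = (71.0)² × (27000/5772)⁴
       = 5041 × (4.678)⁴ = 5041 × 478.8 = 2.414×10^6.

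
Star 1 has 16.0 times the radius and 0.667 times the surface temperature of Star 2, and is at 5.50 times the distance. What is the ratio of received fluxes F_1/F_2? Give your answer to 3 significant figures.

1.68

L_1/L_2 = (R_1/R_2)²(T_1/T_2)⁴ = (16.0)² × (0.667)⁴ = 50.67.
F_1/F_2 = (L_1/L_2)/(d_1/d_2)² = 50.67 / (5.50)² = 1.675.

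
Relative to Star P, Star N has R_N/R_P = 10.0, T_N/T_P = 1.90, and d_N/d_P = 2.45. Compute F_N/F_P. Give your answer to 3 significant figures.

217

L_N/L_P = (R_N/R_P)²(T_N/T_P)⁴ = (10.0)² × (1.90)⁴ = 1303.
F_N/F_P = (L_N/L_P)/(d_N/d_P)² = 1303 / (2.45)² = 217.1.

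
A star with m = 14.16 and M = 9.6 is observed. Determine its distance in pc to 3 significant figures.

81.7 pc

m − M = 5 log₁₀(d/10 pc)
14.16 − (9.6) = 4.56 = 5 log₁₀(d/10)
d = 10 × 10^(4.56/5) = 10 × 10^0.912 = 81.66 pc.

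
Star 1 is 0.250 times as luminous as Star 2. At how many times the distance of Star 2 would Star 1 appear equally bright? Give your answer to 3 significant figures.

0.500

Equal flux requires L_1/d_1² = L_2/d_2², so d_1/d_2 = √(L_1/L_2)
= √(0.250) = 0.5000.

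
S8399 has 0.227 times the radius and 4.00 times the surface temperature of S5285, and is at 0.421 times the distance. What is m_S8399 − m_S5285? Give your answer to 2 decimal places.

-4.68

L_S8399/L_S5285 = (0.227)²(4.00)⁴ = 13.19.
F_S8399/F_S5285 = (L_S8399/L_S5285)/(d_S8399/d_S5285)² = 13.19/0.1772 = 74.43.
m_S8399 − m_S5285 = −2.5 log₁₀(74.43) = -4.68.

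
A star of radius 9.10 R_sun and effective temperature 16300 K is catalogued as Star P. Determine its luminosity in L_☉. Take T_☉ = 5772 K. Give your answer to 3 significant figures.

5.27×10^3 L_☉

L/L_☉ = (R/R_☉)² (T/T_☉)⁴ = (9.10)² × (16300/5772)⁴
       = 82.81 × (2.824)⁴ = 82.81 × 63.60 = 5267.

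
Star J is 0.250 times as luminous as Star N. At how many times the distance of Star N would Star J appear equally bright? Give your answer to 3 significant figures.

0.500

Equal flux requires L_J/d_J² = L_N/d_N², so d_J/d_N = √(L_J/L_N)
= √(0.250) = 0.5000.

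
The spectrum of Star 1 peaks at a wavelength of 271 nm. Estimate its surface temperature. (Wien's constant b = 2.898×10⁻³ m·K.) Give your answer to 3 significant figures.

1.07×10^4 K

T = b/λ_max = 2.898×10⁻³ / (271×10⁻⁹) = 1.069×10^4 K.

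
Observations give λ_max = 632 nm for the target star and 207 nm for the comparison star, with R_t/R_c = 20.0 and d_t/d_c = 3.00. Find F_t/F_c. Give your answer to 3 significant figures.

Wien's law: T_t/T_c = λ_c/λ_t = 207/632 = 0.3275.
L_t/L_c = (R_t/R_c)²(T_t/T_c)⁴ = (20.0)²(0.3275)⁴ = 4.603.
F_t/F_c = (L_t/L_c)/(d_t/d_c)² = 4.603/(3.00)² = 0.5115.

0.511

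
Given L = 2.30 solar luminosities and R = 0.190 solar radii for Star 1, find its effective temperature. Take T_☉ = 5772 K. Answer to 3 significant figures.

1.63×10^4 K

T/T_☉ = (L/L_☉)^(1/4) / (R/R_☉)^(1/2)
T = 5772 × (2.30)^(1/4) / √(0.190) = 5772 × 1.231 / 0.4359 = 1.631×10^4 K.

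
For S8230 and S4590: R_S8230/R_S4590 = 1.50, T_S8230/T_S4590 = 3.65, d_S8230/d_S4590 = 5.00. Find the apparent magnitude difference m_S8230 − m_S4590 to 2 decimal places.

-3.01

L_S8230/L_S4590 = (1.50)²(3.65)⁴ = 399.4.
F_S8230/F_S4590 = (L_S8230/L_S4590)/(d_S8230/d_S4590)² = 399.4/25.00 = 15.97.
m_S8230 − m_S4590 = −2.5 log₁₀(15.97) = -3.01.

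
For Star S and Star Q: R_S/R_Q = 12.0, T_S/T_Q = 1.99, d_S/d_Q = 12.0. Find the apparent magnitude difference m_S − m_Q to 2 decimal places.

L_S/L_Q = (12.0)²(1.99)⁴ = 2258.
F_S/F_Q = (L_S/L_Q)/(d_S/d_Q)² = 2258/144.0 = 15.68.
m_S − m_Q = −2.5 log₁₀(15.68) = -2.99.

-2.99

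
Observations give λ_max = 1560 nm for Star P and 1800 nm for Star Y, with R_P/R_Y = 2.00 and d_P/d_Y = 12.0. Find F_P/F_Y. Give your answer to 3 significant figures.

0.0492

Wien's law: T_P/T_Y = λ_Y/λ_P = 1800/1560 = 1.154.
L_P/L_Y = (R_P/R_Y)²(T_P/T_Y)⁴ = (2.00)²(1.154)⁴ = 7.090.
F_P/F_Y = (L_P/L_Y)/(d_P/d_Y)² = 7.090/(12.0)² = 0.04924.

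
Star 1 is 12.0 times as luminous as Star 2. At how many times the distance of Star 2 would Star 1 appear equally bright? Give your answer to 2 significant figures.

3.5

Equal flux requires L_1/d_1² = L_2/d_2², so d_1/d_2 = √(L_1/L_2)
= √(12.0) = 3.464.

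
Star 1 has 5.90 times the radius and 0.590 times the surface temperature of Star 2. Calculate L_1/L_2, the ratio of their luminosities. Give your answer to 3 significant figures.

From the Stefan–Boltzmann law, L ∝ R²T⁴, so
L_1/L_2 = (R_1/R_2)² (T_1/T_2)⁴ = (5.90)² × (0.590)⁴ = 34.81 × 0.1212 = 4.218.

4.22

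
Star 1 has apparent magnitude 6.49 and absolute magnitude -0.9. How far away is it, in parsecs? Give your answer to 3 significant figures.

301 pc

m − M = 5 log₁₀(d/10 pc)
6.49 − (-0.9) = 7.39 = 5 log₁₀(d/10)
d = 10 × 10^(7.39/5) = 10 × 10^1.478 = 300.6 pc.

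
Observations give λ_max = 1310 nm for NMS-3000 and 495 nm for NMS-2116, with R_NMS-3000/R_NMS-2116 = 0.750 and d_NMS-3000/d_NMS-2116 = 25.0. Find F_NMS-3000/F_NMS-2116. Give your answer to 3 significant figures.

1.83×10^-5

Wien's law: T_NMS-3000/T_NMS-2116 = λ_NMS-2116/λ_NMS-3000 = 495/1310 = 0.3779.
L_NMS-3000/L_NMS-2116 = (R_NMS-3000/R_NMS-2116)²(T_NMS-3000/T_NMS-2116)⁴ = (0.750)²(0.3779)⁴ = 0.01147.
F_NMS-3000/F_NMS-2116 = (L_NMS-3000/L_NMS-2116)/(d_NMS-3000/d_NMS-2116)² = 0.01147/(25.0)² = 1.835×10^-5.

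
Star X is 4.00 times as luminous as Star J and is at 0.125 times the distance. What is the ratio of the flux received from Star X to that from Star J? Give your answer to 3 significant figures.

256

F = L/(4πd²), so F_X/F_J = (L_X/L_J) / (d_X/d_J)²
= 4.00 / (0.125)² = 4.00 / 0.01562 = 256.0.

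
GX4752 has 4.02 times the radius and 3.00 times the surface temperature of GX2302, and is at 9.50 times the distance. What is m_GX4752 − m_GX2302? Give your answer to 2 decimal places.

-2.90

L_GX4752/L_GX2302 = (4.02)²(3.00)⁴ = 1309.
F_GX4752/F_GX2302 = (L_GX4752/L_GX2302)/(d_GX4752/d_GX2302)² = 1309/90.25 = 14.50.
m_GX4752 − m_GX2302 = −2.5 log₁₀(14.50) = -2.90.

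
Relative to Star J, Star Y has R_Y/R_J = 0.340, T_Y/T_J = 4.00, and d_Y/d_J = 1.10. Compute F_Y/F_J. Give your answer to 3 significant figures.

L_Y/L_J = (R_Y/R_J)²(T_Y/T_J)⁴ = (0.340)² × (4.00)⁴ = 29.59.
F_Y/F_J = (L_Y/L_J)/(d_Y/d_J)² = 29.59 / (1.10)² = 24.46.

24.5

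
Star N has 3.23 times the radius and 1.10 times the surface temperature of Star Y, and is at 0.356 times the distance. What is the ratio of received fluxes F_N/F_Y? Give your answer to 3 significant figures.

L_N/L_Y = (R_N/R_Y)²(T_N/T_Y)⁴ = (3.23)² × (1.10)⁴ = 15.27.
F_N/F_Y = (L_N/L_Y)/(d_N/d_Y)² = 15.27 / (0.356)² = 120.5.

121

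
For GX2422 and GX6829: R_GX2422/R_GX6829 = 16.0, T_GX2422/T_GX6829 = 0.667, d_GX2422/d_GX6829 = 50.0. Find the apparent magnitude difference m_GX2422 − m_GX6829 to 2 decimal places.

4.23

L_GX2422/L_GX6829 = (16.0)²(0.667)⁴ = 50.67.
F_GX2422/F_GX6829 = (L_GX2422/L_GX6829)/(d_GX2422/d_GX6829)² = 50.67/2500 = 0.02027.
m_GX2422 − m_GX6829 = −2.5 log₁₀(0.02027) = 4.23.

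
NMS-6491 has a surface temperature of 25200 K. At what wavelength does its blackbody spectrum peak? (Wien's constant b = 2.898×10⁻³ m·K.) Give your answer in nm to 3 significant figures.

λ_max = b/T = 2.898×10⁻³ / 25200 = 1.15×10^-7 m = 115.0 nm.

115 nm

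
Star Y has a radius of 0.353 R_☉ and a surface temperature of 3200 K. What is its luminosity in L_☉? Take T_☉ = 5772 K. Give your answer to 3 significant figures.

0.0118 L_☉

L/L_☉ = (R/R_☉)² (T/T_☉)⁴ = (0.353)² × (3200/5772)⁴
       = 0.1246 × (0.5544)⁴ = 0.1246 × 0.09447 = 0.01177.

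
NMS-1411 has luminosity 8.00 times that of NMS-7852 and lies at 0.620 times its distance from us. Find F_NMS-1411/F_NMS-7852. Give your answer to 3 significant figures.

F = L/(4πd²), so F_NMS-1411/F_NMS-7852 = (L_NMS-1411/L_NMS-7852) / (d_NMS-1411/d_NMS-7852)²
= 8.00 / (0.620)² = 8.00 / 0.3844 = 20.81.

20.8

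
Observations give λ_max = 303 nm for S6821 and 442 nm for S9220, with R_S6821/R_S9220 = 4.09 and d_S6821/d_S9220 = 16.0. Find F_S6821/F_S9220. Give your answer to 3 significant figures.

0.296

Wien's law: T_S6821/T_S9220 = λ_S9220/λ_S6821 = 442/303 = 1.459.
L_S6821/L_S9220 = (R_S6821/R_S9220)²(T_S6821/T_S9220)⁴ = (4.09)²(1.459)⁴ = 75.75.
F_S6821/F_S9220 = (L_S6821/L_S9220)/(d_S6821/d_S9220)² = 75.75/(16.0)² = 0.2959.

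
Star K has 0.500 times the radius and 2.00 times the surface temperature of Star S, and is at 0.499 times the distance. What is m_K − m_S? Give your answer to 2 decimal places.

L_K/L_S = (0.500)²(2.00)⁴ = 4.000.
F_K/F_S = (L_K/L_S)/(d_K/d_S)² = 4.000/0.2490 = 16.06.
m_K − m_S = −2.5 log₁₀(16.06) = -3.01.

-3.01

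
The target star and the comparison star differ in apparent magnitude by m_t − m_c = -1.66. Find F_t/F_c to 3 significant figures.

F_t/F_c = 10^(−(m_t − m_c)/2.5) = 10^(1.66/2.5) = 10^0.664 = 4.613.

4.61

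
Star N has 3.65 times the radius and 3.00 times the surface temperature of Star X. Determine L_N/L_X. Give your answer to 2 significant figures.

From the Stefan–Boltzmann law, L ∝ R²T⁴, so
L_N/L_X = (R_N/R_X)² (T_N/T_X)⁴ = (3.65)² × (3.00)⁴ = 13.32 × 81.00 = 1079.

1.1×10^3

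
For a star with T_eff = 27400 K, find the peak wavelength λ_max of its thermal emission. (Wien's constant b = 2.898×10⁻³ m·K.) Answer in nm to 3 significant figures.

106 nm

λ_max = b/T = 2.898×10⁻³ / 27400 = 1.06×10^-7 m = 105.8 nm.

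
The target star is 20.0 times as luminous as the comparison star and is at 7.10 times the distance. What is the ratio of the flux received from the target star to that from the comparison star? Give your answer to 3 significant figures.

0.397

F = L/(4πd²), so F_t/F_c = (L_t/L_c) / (d_t/d_c)²
= 20.0 / (7.10)² = 20.0 / 50.41 = 0.3967.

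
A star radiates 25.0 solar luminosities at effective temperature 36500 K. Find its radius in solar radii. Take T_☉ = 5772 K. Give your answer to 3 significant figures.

0.125 solar radii

R/R_☉ = √(L/L_☉) / (T/T_☉)² = √(25.0) / (6.324)²
       = 5.000 / 39.99 = 0.1250.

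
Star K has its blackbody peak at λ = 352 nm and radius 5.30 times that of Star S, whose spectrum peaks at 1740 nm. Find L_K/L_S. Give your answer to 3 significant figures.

Wien's law gives T ∝ 1/λ_max, so T_K/T_S = λ_S/λ_K = 1740/352 = 4.943.
Then L ∝ R²T⁴ gives L_K/L_S = (5.30)² × (4.943)⁴ = 28.09 × 597.1 = 1.677×10^4.

1.68×10^4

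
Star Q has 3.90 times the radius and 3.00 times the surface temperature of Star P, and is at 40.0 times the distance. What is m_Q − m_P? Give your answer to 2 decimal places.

0.28

L_Q/L_P = (3.90)²(3.00)⁴ = 1232.
F_Q/F_P = (L_Q/L_P)/(d_Q/d_P)² = 1232/1600 = 0.7700.
m_Q − m_P = −2.5 log₁₀(0.7700) = 0.28.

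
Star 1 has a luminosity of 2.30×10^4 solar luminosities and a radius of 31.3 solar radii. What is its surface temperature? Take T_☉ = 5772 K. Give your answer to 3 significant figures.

T/T_☉ = (L/L_☉)^(1/4) / (R/R_☉)^(1/2)
T = 5772 × (2.30×10^4)^(1/4) / √(31.3) = 5772 × 12.31 / 5.595 = 1.271×10^4 K.

1.27×10^4 K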